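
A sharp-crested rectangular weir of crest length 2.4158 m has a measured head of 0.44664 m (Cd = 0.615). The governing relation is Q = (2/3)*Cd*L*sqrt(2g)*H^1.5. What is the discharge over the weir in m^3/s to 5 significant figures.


Q = (2/3)*0.615*2.4158*sqrt(2*9.81)*0.44664^1.5 = 1.3096 m^3/s
Therefore the discharge over the weir = 1.3096 m^3/s.


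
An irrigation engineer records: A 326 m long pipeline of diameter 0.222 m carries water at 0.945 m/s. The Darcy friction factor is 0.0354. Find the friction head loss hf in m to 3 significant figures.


Approach: apply the Darcy-Weisbach equation, hf = f*(L/D)*(v^2/(2g)).
hf = 0.0354 * (326/0.222) * (0.945^2 / (2*9.81))
hf = 2.37 m
Therefore the friction head loss hf = 2.37 m.


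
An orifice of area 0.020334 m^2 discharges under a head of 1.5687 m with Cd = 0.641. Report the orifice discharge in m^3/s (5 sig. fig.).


Approach: apply the orifice equation, Q = Cd*A*sqrt(2*g*h).
Q = 0.641 * 0.020334 * sqrt(2*9.81*1.5687) = 0.072310 m^3/s
Therefore the orifice discharge = 0.072310 m^3/s.


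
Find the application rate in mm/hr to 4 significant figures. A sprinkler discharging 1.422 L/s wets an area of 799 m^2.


Approach: apply the application rate relation, rate = (Q/A)*3600.
rate = (1.422 / 799) * 3600 = 6.407 mm/hr
Therefore the application rate = 6.407 mm/hr.


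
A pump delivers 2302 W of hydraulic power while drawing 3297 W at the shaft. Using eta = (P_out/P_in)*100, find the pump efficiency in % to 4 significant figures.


eta = (2302 / 3297) * 100 = 69.82 %
Therefore the pump efficiency = 69.82 %.


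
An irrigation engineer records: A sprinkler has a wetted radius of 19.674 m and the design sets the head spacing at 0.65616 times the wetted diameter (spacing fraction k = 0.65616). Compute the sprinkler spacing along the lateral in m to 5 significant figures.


Approach: apply the sprinkler spacing rule (spacing as a fraction of wetted diameter), S = k*(2*R).
S = 0.65616 * (2 * 19.674) = 25.819 m
Therefore the sprinkler spacing along the lateral = 25.819 m.


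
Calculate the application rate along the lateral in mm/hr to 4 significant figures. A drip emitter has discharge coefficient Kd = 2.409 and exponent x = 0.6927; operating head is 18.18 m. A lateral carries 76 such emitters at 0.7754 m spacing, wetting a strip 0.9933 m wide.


Approach: apply the emitter equation with a lateral mass balance, q = Kd*h^x; Q = n*q; rate = Q/(n*spacing*width).
Step 1 — single emitter flow (q = Kd*h^x):
  q = 2.409 * 18.18^0.6927 = 17.9621 L/hr
Step 2 — total lateral flow: Q = 76 * 17.9621 = 1365.12 L/hr
Step 3 — wetted area: A = 76 * 0.7754 * 0.9933 = 58.5356 m^2
Step 4 — application rate: Q/A = 1365.12/58.5356 = 23.32 mm/hr
Therefore the application rate along the lateral = 23.32 mm/hr.


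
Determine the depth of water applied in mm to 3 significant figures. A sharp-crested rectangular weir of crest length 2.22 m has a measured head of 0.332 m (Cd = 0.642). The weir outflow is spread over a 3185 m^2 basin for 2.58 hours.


Approach: apply the rectangular weir equation with a volume-to-depth conversion, Q = (2/3)*Cd*L*sqrt(2g)*H^1.5; d = Q*t/A * 1000.
Step 1 — weir discharge:
  Q = (2/3)*0.642*2.22*sqrt(2*9.81)*0.332^1.5 = 0.80511 m^3/s
Step 2 — volume: V = 0.80511 * 2.58*3600 = 7477.8 m^3
Step 3 — depth: d = V/A * 1000 = 7477.8/3185 * 1000 = 2350 mm
Therefore the depth of water applied = 2350 mm.


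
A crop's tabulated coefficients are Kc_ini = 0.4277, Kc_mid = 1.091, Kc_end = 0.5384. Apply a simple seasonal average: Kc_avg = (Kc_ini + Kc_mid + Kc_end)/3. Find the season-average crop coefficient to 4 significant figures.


Kc_avg = (0.4277 + 1.091 + 0.5384)/3 = 0.6857
Therefore the season-average crop coefficient = 0.6857.


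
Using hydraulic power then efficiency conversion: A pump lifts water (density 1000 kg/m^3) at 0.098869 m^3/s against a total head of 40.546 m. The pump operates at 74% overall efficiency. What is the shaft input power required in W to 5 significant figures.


Approach: apply hydraulic power then efficiency conversion, P = rho*g*Q*H; P_in = P/eta.
Step 1 — hydraulic power (P = rho*g*Q*H):
  P = 1000 * 9.81 * 0.098869 * 40.546 = 39325.76 W
Step 2 — input power: P_in = P/eta = 39325.76 / 0.74 = 53143 W
Therefore the shaft input power required = 53143 W.


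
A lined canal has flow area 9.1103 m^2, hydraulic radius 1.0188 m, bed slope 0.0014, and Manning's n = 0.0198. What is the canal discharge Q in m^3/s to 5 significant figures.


Approach: apply Manning's equation, Q = (1/n)*A*R^(2/3)*S^(1/2).
Q = (1/0.0198) * 9.1103 * 1.0188^(2/3) * 0.0014^(1/2) = 17.431 m^3/s
Therefore the canal discharge Q = 17.431 m^3/s.


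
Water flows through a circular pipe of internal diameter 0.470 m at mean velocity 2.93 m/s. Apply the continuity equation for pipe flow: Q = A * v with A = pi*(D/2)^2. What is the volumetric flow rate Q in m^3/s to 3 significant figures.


A = pi*(0.470/2)^2 = 0.17349 m^2
Q = 0.17349 * 2.93 = 0.508 m^3/s
Therefore the volumetric flow rate Q = 0.508 m^3/s.


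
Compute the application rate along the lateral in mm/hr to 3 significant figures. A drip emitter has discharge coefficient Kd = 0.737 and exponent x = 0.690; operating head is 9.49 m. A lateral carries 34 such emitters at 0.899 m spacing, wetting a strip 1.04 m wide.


Approach: apply the emitter equation with a lateral mass balance, q = Kd*h^x; Q = n*q; rate = Q/(n*spacing*width).
Step 1 — single emitter flow (q = Kd*h^x):
  q = 0.737 * 9.49^0.690 = 3.4816 L/hr
Step 2 — total lateral flow: Q = 34 * 3.4816 = 118.38 L/hr
Step 3 — wetted area: A = 34 * 0.899 * 1.04 = 31.789 m^2
Step 4 — application rate: Q/A = 118.38/31.789 = 3.72 mm/hr
Therefore the application rate along the lateral = 3.72 mm/hr.


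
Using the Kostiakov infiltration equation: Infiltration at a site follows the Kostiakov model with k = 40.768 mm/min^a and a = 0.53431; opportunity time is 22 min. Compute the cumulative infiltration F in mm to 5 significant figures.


Approach: apply the Kostiakov infiltration equation, F = k*t^a.
F = 40.768 * 22^0.53431 = 212.61 mm
Therefore the cumulative infiltration F = 212.61 mm.


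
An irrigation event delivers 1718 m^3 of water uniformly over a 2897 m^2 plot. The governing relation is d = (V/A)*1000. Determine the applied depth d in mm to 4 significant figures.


d = (1718 / 2897) * 1000 = 593.0 mm
Therefore the applied depth d = 593.0 mm.


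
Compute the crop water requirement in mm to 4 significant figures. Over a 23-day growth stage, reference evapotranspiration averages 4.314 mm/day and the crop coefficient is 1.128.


Approach: apply the crop water requirement relation, CWR = ET0 * Kc * days.
CWR = 4.314 * 1.128 * 23 = 111.9 mm
Therefore the crop water requirement = 111.9 mm.


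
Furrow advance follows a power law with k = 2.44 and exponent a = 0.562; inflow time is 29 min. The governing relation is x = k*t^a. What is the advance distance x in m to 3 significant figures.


x = 2.44 * 29^0.562 = 16.2 m
Therefore the advance distance x = 16.2 m.


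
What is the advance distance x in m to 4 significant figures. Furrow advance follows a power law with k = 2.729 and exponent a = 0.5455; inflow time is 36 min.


Approach: apply the power-law advance function, x = k*t^a.
x = 2.729 * 36^0.5455 = 19.27 m
Therefore the advance distance x = 19.27 m.


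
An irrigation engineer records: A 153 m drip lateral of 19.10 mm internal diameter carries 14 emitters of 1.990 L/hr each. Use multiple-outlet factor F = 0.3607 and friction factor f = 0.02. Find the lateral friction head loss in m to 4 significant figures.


Approach: apply Darcy-Weisbach with the multiple-outlet F-factor, Q = n*q/(3600*1000) m^3/s; v = Q/A; hf = F*f*(L/D)*(v^2/(2g)).
Q = 14*1.990/(3600*1000) = 7.73889e-06 m^3/s
A = pi*(19.10e-3/2)^2 = 2.86521e-04 m^2, so v = Q/A = 0.0270098 m/s
hf = 0.3607*0.02*(153/0.01910)*(0.0270098^2/(2*9.81)) = 0.002149 m
Therefore the lateral friction head loss = 0.002149 m.


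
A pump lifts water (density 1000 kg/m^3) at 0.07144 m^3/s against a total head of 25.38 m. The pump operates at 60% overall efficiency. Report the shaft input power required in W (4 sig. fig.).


Approach: apply hydraulic power then efficiency conversion, P = rho*g*Q*H; P_in = P/eta.
Step 1 — hydraulic power (P = rho*g*Q*H):
  P = 1000 * 9.81 * 0.07144 * 25.38 = 17787.0 W
Step 2 — input power: P_in = P/eta = 17787.0 / 0.6 = 29640 W
Therefore the shaft input power required = 29640 W.


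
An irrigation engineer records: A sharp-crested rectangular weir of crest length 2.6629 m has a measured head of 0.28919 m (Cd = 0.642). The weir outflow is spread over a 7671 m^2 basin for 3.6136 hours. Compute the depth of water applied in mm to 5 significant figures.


Approach: apply the rectangular weir equation with a volume-to-depth conversion, Q = (2/3)*Cd*L*sqrt(2g)*H^1.5; d = Q*t/A * 1000.
Step 1 — weir discharge:
  Q = (2/3)*0.642*2.6629*sqrt(2*9.81)*0.28919^1.5 = 0.7850965 m^3/s
Step 2 — volume: V = 0.7850965 * 3.6136*3600 = 10213.29 m^3
Step 3 — depth: d = V/A * 1000 = 10213.29/7671 * 1000 = 1331.4 mm
Therefore the depth of water applied = 1331.4 mm.


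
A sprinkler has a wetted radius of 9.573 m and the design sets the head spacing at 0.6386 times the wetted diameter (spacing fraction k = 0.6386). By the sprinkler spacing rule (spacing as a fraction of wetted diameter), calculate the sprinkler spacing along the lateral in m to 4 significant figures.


Approach: apply the sprinkler spacing rule (spacing as a fraction of wetted diameter), S = k*(2*R).
S = 0.6386 * (2 * 9.573) = 12.23 m
Therefore the sprinkler spacing along the lateral = 12.23 m.


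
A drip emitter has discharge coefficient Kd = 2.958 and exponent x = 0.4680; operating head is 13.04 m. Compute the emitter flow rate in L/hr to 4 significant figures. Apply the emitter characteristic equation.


Approach: apply the emitter characteristic equation, q = Kd * h^x.
q = 2.958 * 13.04^0.4680 = 9.839 L/hr
Therefore the emitter flow rate = 9.839 L/hr.


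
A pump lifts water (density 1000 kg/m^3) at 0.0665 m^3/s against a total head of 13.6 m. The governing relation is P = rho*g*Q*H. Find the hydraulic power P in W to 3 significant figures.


P = 1000 * 9.81 * 0.0665 * 13.6 = 8870 W
Therefore the hydraulic power P = 8870 W.


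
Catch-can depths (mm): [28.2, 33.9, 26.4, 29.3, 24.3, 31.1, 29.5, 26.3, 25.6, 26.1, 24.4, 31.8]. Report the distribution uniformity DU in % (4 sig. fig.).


Approach: apply the low-quarter distribution uniformity, DU = (mean of lowest quarter of readings / overall mean)*100.
sorted lowest 3 of 12: [24.3, 24.4, 25.6] -> mean = 24.7667 mm
overall mean = 28.0750 mm
DU = (24.7667/28.0750)*100 = 88.22 %
Therefore the distribution uniformity DU = 88.22 %.


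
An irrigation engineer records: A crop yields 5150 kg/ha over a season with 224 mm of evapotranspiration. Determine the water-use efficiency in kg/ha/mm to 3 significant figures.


Approach: apply the water-use efficiency ratio, WUE = yield/ET.
WUE = 5150 / 224 = 23.0 kg/ha/mm
Therefore the water-use efficiency = 23.0 kg/ha/mm.


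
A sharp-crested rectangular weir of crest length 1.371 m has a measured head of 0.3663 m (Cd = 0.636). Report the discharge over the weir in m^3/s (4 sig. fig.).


Approach: apply the rectangular weir equation, Q = (2/3)*Cd*L*sqrt(2g)*H^1.5.
Q = (2/3)*0.636*1.371*sqrt(2*9.81)*0.3663^1.5 = 0.5708 m^3/s
Therefore the discharge over the weir = 0.5708 m^3/s.


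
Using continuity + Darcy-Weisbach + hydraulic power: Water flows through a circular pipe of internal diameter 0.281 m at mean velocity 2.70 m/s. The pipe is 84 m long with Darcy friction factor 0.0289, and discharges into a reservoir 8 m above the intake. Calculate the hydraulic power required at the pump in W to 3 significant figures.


Approach: apply continuity + Darcy-Weisbach + hydraulic power, Q = A*v; hf = f*(L/D)*(v^2/(2g)); H = static + hf; P = rho*g*Q*H.
Step 1 — flow rate (continuity, Q = A*v):
  A = pi*(0.281/2)^2 = 0.062016 m^2
  Q = 0.062016 * 2.70 = 0.16744 m^3/s
Step 2 — friction head loss (Darcy-Weisbach):
  hf = 0.0289 * (84/0.281) * (2.70^2 / (2*9.81))
  hf = 3.2100 m
Step 3 — total head: H = 8 + 3.2100 = 11.210 m
Step 4 — hydraulic power (P = rho*g*Q*H):
  P = 1000 * 9.81 * 0.16744 * 11.210 = 18400 W
Therefore the hydraulic power required at the pump = 18400 W.


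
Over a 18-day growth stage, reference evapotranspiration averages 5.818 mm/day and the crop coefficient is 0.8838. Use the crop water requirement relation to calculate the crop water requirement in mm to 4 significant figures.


Approach: apply the crop water requirement relation, CWR = ET0 * Kc * days.
CWR = 5.818 * 0.8838 * 18 = 92.56 mm
Therefore the crop water requirement = 92.56 mm.


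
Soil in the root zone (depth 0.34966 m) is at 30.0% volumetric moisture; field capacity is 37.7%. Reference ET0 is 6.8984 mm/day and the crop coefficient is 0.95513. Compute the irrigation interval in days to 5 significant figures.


Approach: apply soil-water budget scheduling, SMD = (FC-theta)/100*depth*1000; ETc = ET0*Kc; interval = SMD/ETc.
Step 1 — soil moisture deficit:
  SMD = (37.7 - 30.0)/100 * 0.34966 * 1000 = 26.92382 mm
Step 2 — daily crop ET (ETc = ET0*Kc):
  ETc = 6.8984 * 0.95513 = 6.588869 mm/day
Step 3 — irrigation interval (SMD/ETc):
  interval = 26.92382 / 6.588869 = 4.0863 days
Therefore the irrigation interval = 4.0863 days.


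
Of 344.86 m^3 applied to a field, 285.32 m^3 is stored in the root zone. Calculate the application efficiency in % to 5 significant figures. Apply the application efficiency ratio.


Approach: apply the application efficiency ratio, Ea = (stored/applied)*100.
Ea = (285.32/344.86)*100 = 82.735 %
Therefore the application efficiency = 82.735 %.


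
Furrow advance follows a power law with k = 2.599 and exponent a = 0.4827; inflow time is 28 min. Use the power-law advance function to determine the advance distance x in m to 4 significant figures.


Approach: apply the power-law advance function, x = k*t^a.
x = 2.599 * 28^0.4827 = 12.98 m
Therefore the advance distance x = 12.98 m.


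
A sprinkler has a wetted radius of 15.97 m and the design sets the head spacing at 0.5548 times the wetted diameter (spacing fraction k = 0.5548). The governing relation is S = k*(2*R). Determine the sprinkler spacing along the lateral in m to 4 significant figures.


S = 0.5548 * (2 * 15.97) = 17.72 m
Therefore the sprinkler spacing along the lateral = 17.72 m.


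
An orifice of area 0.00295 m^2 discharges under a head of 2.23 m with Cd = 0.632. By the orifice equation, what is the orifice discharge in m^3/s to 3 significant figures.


Approach: apply the orifice equation, Q = Cd*A*sqrt(2*g*h).
Q = 0.632 * 0.00295 * sqrt(2*9.81*2.23) = 0.0123 m^3/s
Therefore the orifice discharge = 0.0123 m^3/s.


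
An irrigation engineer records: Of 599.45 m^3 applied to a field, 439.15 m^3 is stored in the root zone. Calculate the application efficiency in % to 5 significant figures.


Approach: apply the application efficiency ratio, Ea = (stored/applied)*100.
Ea = (439.15/599.45)*100 = 73.259 %
Therefore the application efficiency = 73.259 %.


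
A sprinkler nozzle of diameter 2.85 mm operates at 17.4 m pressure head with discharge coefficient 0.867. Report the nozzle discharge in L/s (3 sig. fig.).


Approach: apply the orifice equation, Q = Cd*A*sqrt(2*g*h), A = pi*(d/2)^2.
A = pi*(2.85e-3/2)^2 = 6.3794e-06 m^2
Q = 0.867 * 6.3794e-06 * sqrt(2*9.81*17.4) * 1000 = 0.102 L/s
Therefore the nozzle discharge = 0.102 L/s.


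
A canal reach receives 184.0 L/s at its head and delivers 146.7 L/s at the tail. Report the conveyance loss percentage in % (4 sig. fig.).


Approach: apply the conveyance loss ratio, loss% = ((Q_head - Q_tail)/Q_head)*100.
loss = ((184.0 - 146.7)/184.0)*100 = 20.27 %
Therefore the conveyance loss percentage = 20.27 %.


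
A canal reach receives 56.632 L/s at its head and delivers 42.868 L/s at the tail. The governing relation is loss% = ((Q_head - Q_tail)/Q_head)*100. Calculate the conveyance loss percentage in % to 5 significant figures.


loss = ((56.632 - 42.868)/56.632)*100 = 24.304 %
Therefore the conveyance loss percentage = 24.304 %.


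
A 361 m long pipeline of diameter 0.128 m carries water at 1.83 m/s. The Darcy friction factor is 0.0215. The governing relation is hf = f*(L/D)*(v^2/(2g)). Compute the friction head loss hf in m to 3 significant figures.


hf = 0.0215 * (361/0.128) * (1.83^2 / (2*9.81))
hf = 10.3 m
Therefore the friction head loss hf = 10.3 m.


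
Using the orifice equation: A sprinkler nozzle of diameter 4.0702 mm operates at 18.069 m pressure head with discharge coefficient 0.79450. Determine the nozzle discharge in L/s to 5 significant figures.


Approach: apply the orifice equation, Q = Cd*A*sqrt(2*g*h), A = pi*(d/2)^2.
A = pi*(4.0702e-3/2)^2 = 1.301132e-05 m^2
Q = 0.79450 * 1.301132e-05 * sqrt(2*9.81*18.069) * 1000 = 0.19464 L/s
Therefore the nozzle discharge = 0.19464 L/s.


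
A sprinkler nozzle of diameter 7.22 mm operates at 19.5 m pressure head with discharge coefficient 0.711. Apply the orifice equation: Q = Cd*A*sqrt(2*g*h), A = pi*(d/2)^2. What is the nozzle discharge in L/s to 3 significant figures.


A = pi*(7.22e-3/2)^2 = 4.0942e-05 m^2
Q = 0.711 * 4.0942e-05 * sqrt(2*9.81*19.5) * 1000 = 0.569 L/s
Therefore the nozzle discharge = 0.569 L/s.


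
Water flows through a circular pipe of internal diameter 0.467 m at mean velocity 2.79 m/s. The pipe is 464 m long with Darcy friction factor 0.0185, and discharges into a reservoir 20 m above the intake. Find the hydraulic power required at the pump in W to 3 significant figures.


Approach: apply continuity + Darcy-Weisbach + hydraulic power, Q = A*v; hf = f*(L/D)*(v^2/(2g)); H = static + hf; P = rho*g*Q*H.
Step 1 — flow rate (continuity, Q = A*v):
  A = pi*(0.467/2)^2 = 0.17129 m^2
  Q = 0.17129 * 2.79 = 0.47789 m^3/s
Step 2 — friction head loss (Darcy-Weisbach):
  hf = 0.0185 * (464/0.467) * (2.79^2 / (2*9.81))
  hf = 7.2926 m
Step 3 — total head: H = 20 + 7.2926 = 27.293 m
Step 4 — hydraulic power (P = rho*g*Q*H):
  P = 1000 * 9.81 * 0.47789 * 27.293 = 128000 W
Therefore the hydraulic power required at the pump = 128000 W.


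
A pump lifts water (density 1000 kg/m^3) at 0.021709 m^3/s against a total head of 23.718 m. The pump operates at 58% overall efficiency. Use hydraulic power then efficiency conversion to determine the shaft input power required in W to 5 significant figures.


Approach: apply hydraulic power then efficiency conversion, P = rho*g*Q*H; P_in = P/eta.
Step 1 — hydraulic power (P = rho*g*Q*H):
  P = 1000 * 9.81 * 0.021709 * 23.718 = 5051.111 W
Step 2 — input power: P_in = P/eta = 5051.111 / 0.58 = 8708.8 W
Therefore the shaft input power required = 8708.8 W.


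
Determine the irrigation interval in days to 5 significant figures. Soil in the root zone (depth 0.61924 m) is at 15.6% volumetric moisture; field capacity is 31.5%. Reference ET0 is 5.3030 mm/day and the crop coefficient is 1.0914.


Approach: apply soil-water budget scheduling, SMD = (FC-theta)/100*depth*1000; ETc = ET0*Kc; interval = SMD/ETc.
Step 1 — soil moisture deficit:
  SMD = (31.5 - 15.6)/100 * 0.61924 * 1000 = 98.45916 mm
Step 2 — daily crop ET (ETc = ET0*Kc):
  ETc = 5.3030 * 1.0914 = 5.787694 mm/day
Step 3 — irrigation interval (SMD/ETc):
  interval = 98.45916 / 5.787694 = 17.012 days
Therefore the irrigation interval = 17.012 days.


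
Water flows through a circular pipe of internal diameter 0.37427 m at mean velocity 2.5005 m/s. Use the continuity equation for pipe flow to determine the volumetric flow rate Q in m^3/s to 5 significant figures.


Approach: apply the continuity equation for pipe flow, Q = A * v with A = pi*(D/2)^2.
A = pi*(0.37427/2)^2 = 0.1100170 m^2
Q = 0.1100170 * 2.5005 = 0.27510 m^3/s
Therefore the volumetric flow rate Q = 0.27510 m^3/s.


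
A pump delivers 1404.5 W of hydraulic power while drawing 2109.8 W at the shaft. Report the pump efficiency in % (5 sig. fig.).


Approach: apply the efficiency ratio, eta = (P_out/P_in)*100.
eta = (1404.5 / 2109.8) * 100 = 66.570 %
Therefore the pump efficiency = 66.570 %.


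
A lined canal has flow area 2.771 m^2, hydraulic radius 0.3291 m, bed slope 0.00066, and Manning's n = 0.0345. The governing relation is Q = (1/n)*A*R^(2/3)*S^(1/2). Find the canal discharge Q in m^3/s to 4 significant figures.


Q = (1/0.0345) * 2.771 * 0.3291^(2/3) * 0.00066^(1/2) = 0.9836 m^3/s
Therefore the canal discharge Q = 0.9836 m^3/s.


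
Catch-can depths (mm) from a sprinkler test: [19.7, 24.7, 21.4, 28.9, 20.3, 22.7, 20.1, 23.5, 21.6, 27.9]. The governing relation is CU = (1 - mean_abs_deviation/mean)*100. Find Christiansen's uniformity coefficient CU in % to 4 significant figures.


mean = 23.0800 mm
mean |d_i - mean| = 2.53600 mm
CU = (1 - 2.53600/23.0800)*100 = 89.01 %
Therefore Christiansen's uniformity coefficient CU = 89.01 %.


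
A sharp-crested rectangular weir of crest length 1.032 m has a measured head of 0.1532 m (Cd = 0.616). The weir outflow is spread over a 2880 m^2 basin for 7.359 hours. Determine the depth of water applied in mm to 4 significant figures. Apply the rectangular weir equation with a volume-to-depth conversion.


Approach: apply the rectangular weir equation with a volume-to-depth conversion, Q = (2/3)*Cd*L*sqrt(2g)*H^1.5; d = Q*t/A * 1000.
Step 1 — weir discharge:
  Q = (2/3)*0.616*1.032*sqrt(2*9.81)*0.1532^1.5 = 0.112566 m^3/s
Step 2 — volume: V = 0.112566 * 7.359*3600 = 2982.14 m^3
Step 3 — depth: d = V/A * 1000 = 2982.14/2880 * 1000 = 1035 mm
Therefore the depth of water applied = 1035 mm.


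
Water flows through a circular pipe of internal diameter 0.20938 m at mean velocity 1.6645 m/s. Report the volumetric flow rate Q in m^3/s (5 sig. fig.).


Approach: apply the continuity equation for pipe flow, Q = A * v with A = pi*(D/2)^2.
A = pi*(0.20938/2)^2 = 0.03443184 m^2
Q = 0.03443184 * 1.6645 = 0.057312 m^3/s
Therefore the volumetric flow rate Q = 0.057312 m^3/s.


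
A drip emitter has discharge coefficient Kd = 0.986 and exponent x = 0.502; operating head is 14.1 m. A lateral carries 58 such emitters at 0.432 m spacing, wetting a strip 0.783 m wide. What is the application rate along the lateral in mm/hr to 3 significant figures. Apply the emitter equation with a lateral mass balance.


Approach: apply the emitter equation with a lateral mass balance, q = Kd*h^x; Q = n*q; rate = Q/(n*spacing*width).
Step 1 — single emitter flow (q = Kd*h^x):
  q = 0.986 * 14.1^0.502 = 3.7221 L/hr
Step 2 — total lateral flow: Q = 58 * 3.7221 = 215.88 L/hr
Step 3 — wetted area: A = 58 * 0.432 * 0.783 = 19.619 m^2
Step 4 — application rate: Q/A = 215.88/19.619 = 11.0 mm/hr
Therefore the application rate along the lateral = 11.0 mm/hr.


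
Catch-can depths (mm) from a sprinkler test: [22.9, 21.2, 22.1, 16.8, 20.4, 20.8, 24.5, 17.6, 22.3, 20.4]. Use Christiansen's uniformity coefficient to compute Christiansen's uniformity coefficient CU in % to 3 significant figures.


Approach: apply Christiansen's uniformity coefficient, CU = (1 - mean_abs_deviation/mean)*100.
mean = 20.900 mm
mean |d_i - mean| = 1.7000 mm
CU = (1 - 1.7000/20.900)*100 = 91.9 %
Therefore Christiansen's uniformity coefficient CU = 91.9 %.


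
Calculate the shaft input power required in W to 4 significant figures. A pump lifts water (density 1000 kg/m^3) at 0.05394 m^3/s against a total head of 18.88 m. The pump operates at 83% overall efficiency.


Approach: apply hydraulic power then efficiency conversion, P = rho*g*Q*H; P_in = P/eta.
Step 1 — hydraulic power (P = rho*g*Q*H):
  P = 1000 * 9.81 * 0.05394 * 18.88 = 9990.38 W
Step 2 — input power: P_in = P/eta = 9990.38 / 0.83 = 12040 W
Therefore the shaft input power required = 12040 W.


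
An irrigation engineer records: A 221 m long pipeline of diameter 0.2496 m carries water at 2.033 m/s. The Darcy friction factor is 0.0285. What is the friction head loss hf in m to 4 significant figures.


Approach: apply the Darcy-Weisbach equation, hf = f*(L/D)*(v^2/(2g)).
hf = 0.0285 * (221/0.2496) * (2.033^2 / (2*9.81))
hf = 5.316 m
Therefore the friction head loss hf = 5.316 m.


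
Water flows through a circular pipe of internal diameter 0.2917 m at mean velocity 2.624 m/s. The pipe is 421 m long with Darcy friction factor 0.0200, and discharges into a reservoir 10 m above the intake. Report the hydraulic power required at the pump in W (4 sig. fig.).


Approach: apply continuity + Darcy-Weisbach + hydraulic power, Q = A*v; hf = f*(L/D)*(v^2/(2g)); H = static + hf; P = rho*g*Q*H.
Step 1 — flow rate (continuity, Q = A*v):
  A = pi*(0.2917/2)^2 = 0.0668287 m^2
  Q = 0.0668287 * 2.624 = 0.175358 m^3/s
Step 2 — friction head loss (Darcy-Weisbach):
  hf = 0.0200 * (421/0.2917) * (2.624^2 / (2*9.81))
  hf = 10.1299 m
Step 3 — total head: H = 10 + 10.1299 = 20.1299 m
Step 4 — hydraulic power (P = rho*g*Q*H):
  P = 1000 * 9.81 * 0.175358 * 20.1299 = 34630 W
Therefore the hydraulic power required at the pump = 34630 W.


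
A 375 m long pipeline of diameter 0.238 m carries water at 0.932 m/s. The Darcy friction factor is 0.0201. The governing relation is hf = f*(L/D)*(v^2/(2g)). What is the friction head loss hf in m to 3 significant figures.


hf = 0.0201 * (375/0.238) * (0.932^2 / (2*9.81))
hf = 1.40 m
Therefore the friction head loss hf = 1.40 m.


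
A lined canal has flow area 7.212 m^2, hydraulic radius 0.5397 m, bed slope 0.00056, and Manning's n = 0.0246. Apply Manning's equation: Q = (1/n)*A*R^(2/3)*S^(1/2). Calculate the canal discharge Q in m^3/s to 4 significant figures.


Q = (1/0.0246) * 7.212 * 0.5397^(2/3) * 0.00056^(1/2) = 4.599 m^3/s
Therefore the canal discharge Q = 4.599 m^3/s.


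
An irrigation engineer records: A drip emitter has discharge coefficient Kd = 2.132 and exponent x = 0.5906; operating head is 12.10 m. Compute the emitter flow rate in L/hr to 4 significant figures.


Approach: apply the emitter characteristic equation, q = Kd * h^x.
q = 2.132 * 12.10^0.5906 = 9.296 L/hr
Therefore the emitter flow rate = 9.296 L/hr.


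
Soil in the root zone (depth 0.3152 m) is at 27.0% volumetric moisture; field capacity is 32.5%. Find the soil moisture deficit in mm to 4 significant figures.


Approach: apply the soil moisture deficit relation, SMD = (FC - theta)/100 * depth * 1000.
SMD = (32.5 - 27.0)/100 * 0.3152 * 1000 = 17.34 mm
Therefore the soil moisture deficit = 17.34 mm.


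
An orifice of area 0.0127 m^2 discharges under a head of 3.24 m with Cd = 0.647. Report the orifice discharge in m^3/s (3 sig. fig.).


Approach: apply the orifice equation, Q = Cd*A*sqrt(2*g*h).
Q = 0.647 * 0.0127 * sqrt(2*9.81*3.24) = 0.0655 m^3/s
Therefore the orifice discharge = 0.0655 m^3/s.


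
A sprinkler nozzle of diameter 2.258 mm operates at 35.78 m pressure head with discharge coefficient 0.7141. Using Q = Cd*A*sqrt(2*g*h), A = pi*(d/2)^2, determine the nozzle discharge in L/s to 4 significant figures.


A = pi*(2.258e-3/2)^2 = 4.00440e-06 m^2
Q = 0.7141 * 4.00440e-06 * sqrt(2*9.81*35.78) * 1000 = 0.07576 L/s
Therefore the nozzle discharge = 0.07576 L/s.


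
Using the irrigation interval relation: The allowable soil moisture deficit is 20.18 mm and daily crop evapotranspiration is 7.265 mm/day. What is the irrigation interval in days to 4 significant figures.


Approach: apply the irrigation interval relation, interval = SMD / ETc.
interval = 20.18 / 7.265 = 2.778 days
Therefore the irrigation interval = 2.778 days.


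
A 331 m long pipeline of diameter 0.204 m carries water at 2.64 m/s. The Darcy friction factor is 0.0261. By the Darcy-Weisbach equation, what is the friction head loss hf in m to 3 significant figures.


Approach: apply the Darcy-Weisbach equation, hf = f*(L/D)*(v^2/(2g)).
hf = 0.0261 * (331/0.204) * (2.64^2 / (2*9.81))
hf = 15.0 m
Therefore the friction head loss hf = 15.0 m.


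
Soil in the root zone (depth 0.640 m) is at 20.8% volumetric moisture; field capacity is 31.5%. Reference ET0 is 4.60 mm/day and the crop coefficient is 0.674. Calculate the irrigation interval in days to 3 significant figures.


Approach: apply soil-water budget scheduling, SMD = (FC-theta)/100*depth*1000; ETc = ET0*Kc; interval = SMD/ETc.
Step 1 — soil moisture deficit:
  SMD = (31.5 - 20.8)/100 * 0.640 * 1000 = 68.480 mm
Step 2 — daily crop ET (ETc = ET0*Kc):
  ETc = 4.60 * 0.674 = 3.1004 mm/day
Step 3 — irrigation interval (SMD/ETc):
  interval = 68.480 / 3.1004 = 22.1 days
Therefore the irrigation interval = 22.1 days.


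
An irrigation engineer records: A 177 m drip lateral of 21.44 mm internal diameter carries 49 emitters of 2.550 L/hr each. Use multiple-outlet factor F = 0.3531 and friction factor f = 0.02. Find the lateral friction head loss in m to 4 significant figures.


Approach: apply Darcy-Weisbach with the multiple-outlet F-factor, Q = n*q/(3600*1000) m^3/s; v = Q/A; hf = F*f*(L/D)*(v^2/(2g)).
Q = 49*2.550/(3600*1000) = 3.47083e-05 m^3/s
A = pi*(21.44e-3/2)^2 = 3.61027e-04 m^2, so v = Q/A = 0.0961378 m/s
hf = 0.3531*0.02*(177/0.02144)*(0.0961378^2/(2*9.81)) = 0.02746 m
Therefore the lateral friction head loss = 0.02746 m.


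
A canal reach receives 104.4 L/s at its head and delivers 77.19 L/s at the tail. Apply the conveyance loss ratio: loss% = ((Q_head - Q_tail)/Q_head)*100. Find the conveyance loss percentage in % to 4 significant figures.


loss = ((104.4 - 77.19)/104.4)*100 = 26.06 %
Therefore the conveyance loss percentage = 26.06 %.


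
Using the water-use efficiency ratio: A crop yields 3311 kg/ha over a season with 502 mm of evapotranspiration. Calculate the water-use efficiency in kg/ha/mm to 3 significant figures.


Approach: apply the water-use efficiency ratio, WUE = yield/ET.
WUE = 3311 / 502 = 6.60 kg/ha/mm
Therefore the water-use efficiency = 6.60 kg/ha/mm.


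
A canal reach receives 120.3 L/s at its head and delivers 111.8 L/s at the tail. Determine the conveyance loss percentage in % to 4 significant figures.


Approach: apply the conveyance loss ratio, loss% = ((Q_head - Q_tail)/Q_head)*100.
loss = ((120.3 - 111.8)/120.3)*100 = 7.066 %
Therefore the conveyance loss percentage = 7.066 %.


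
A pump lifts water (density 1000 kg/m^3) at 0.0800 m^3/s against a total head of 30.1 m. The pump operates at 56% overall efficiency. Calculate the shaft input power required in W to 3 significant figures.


Approach: apply hydraulic power then efficiency conversion, P = rho*g*Q*H; P_in = P/eta.
Step 1 — hydraulic power (P = rho*g*Q*H):
  P = 1000 * 9.81 * 0.0800 * 30.1 = 23622 W
Step 2 — input power: P_in = P/eta = 23622 / 0.56 = 42200 W
Therefore the shaft input power required = 42200 W.


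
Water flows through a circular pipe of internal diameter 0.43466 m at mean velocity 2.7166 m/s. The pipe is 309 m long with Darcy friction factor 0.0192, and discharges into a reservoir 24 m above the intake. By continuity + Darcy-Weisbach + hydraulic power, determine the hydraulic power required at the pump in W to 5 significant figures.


Approach: apply continuity + Darcy-Weisbach + hydraulic power, Q = A*v; hf = f*(L/D)*(v^2/(2g)); H = static + hf; P = rho*g*Q*H.
Step 1 — flow rate (continuity, Q = A*v):
  A = pi*(0.43466/2)^2 = 0.1483847 m^2
  Q = 0.1483847 * 2.7166 = 0.4031020 m^3/s
Step 2 — friction head loss (Darcy-Weisbach):
  hf = 0.0192 * (309/0.43466) * (2.7166^2 / (2*9.81))
  hf = 5.134078 m
Step 3 — total head: H = 24 + 5.134078 = 29.13408 m
Step 4 — hydraulic power (P = rho*g*Q*H):
  P = 1000 * 9.81 * 0.4031020 * 29.13408 = 115210 W
Therefore the hydraulic power required at the pump = 115210 W.


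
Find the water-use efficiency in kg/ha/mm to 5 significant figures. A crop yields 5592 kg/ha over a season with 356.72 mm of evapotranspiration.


Approach: apply the water-use efficiency ratio, WUE = yield/ET.
WUE = 5592 / 356.72 = 15.676 kg/ha/mm
Therefore the water-use efficiency = 15.676 kg/ha/mm.


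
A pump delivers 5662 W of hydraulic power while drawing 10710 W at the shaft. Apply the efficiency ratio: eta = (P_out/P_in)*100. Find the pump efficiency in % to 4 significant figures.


eta = (5662 / 10710) * 100 = 52.87 %
Therefore the pump efficiency = 52.87 %.


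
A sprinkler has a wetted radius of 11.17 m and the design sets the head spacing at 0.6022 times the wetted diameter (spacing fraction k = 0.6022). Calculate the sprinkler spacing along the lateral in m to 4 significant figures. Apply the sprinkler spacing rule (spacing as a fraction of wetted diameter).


Approach: apply the sprinkler spacing rule (spacing as a fraction of wetted diameter), S = k*(2*R).
S = 0.6022 * (2 * 11.17) = 13.45 m
Therefore the sprinkler spacing along the lateral = 13.45 m.


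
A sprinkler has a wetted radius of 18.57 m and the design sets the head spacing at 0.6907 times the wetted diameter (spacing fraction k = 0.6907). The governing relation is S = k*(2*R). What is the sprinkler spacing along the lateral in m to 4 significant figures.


S = 0.6907 * (2 * 18.57) = 25.65 m
Therefore the sprinkler spacing along the lateral = 25.65 m.


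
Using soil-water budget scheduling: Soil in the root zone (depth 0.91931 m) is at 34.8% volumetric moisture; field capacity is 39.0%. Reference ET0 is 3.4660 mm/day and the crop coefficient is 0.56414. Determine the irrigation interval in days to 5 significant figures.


Approach: apply soil-water budget scheduling, SMD = (FC-theta)/100*depth*1000; ETc = ET0*Kc; interval = SMD/ETc.
Step 1 — soil moisture deficit:
  SMD = (39.0 - 34.8)/100 * 0.91931 * 1000 = 38.61102 mm
Step 2 — daily crop ET (ETc = ET0*Kc):
  ETc = 3.4660 * 0.56414 = 1.955309 mm/day
Step 3 — irrigation interval (SMD/ETc):
  interval = 38.61102 / 1.955309 = 19.747 days
Therefore the irrigation interval = 19.747 days.


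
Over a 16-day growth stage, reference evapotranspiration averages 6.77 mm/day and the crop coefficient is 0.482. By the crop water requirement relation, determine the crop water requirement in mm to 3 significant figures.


Approach: apply the crop water requirement relation, CWR = ET0 * Kc * days.
CWR = 6.77 * 0.482 * 16 = 52.2 mm
Therefore the crop water requirement = 52.2 mm.


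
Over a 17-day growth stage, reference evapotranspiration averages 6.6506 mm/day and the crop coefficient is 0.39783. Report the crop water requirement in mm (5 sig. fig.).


Approach: apply the crop water requirement relation, CWR = ET0 * Kc * days.
CWR = 6.6506 * 0.39783 * 17 = 44.979 mm
Therefore the crop water requirement = 44.979 mm.


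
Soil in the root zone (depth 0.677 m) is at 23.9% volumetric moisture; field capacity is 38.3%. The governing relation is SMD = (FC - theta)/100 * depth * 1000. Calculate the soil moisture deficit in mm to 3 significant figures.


SMD = (38.3 - 23.9)/100 * 0.677 * 1000 = 97.5 mm
Therefore the soil moisture deficit = 97.5 mm.


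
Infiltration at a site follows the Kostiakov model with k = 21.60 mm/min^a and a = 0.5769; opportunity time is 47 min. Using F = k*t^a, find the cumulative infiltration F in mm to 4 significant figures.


F = 21.60 * 47^0.5769 = 199.1 mm
Therefore the cumulative infiltration F = 199.1 mm.


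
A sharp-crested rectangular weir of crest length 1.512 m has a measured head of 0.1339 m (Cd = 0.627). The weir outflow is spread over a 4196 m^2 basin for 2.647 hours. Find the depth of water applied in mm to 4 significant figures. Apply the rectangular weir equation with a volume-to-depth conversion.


Approach: apply the rectangular weir equation with a volume-to-depth conversion, Q = (2/3)*Cd*L*sqrt(2g)*H^1.5; d = Q*t/A * 1000.
Step 1 — weir discharge:
  Q = (2/3)*0.627*1.512*sqrt(2*9.81)*0.1339^1.5 = 0.137167 m^3/s
Step 2 — volume: V = 0.137167 * 2.647*3600 = 1307.09 m^3
Step 3 — depth: d = V/A * 1000 = 1307.09/4196 * 1000 = 311.5 mm
Therefore the depth of water applied = 311.5 mm.


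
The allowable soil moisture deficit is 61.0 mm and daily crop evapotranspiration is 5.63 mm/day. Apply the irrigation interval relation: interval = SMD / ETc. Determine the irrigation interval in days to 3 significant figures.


interval = 61.0 / 5.63 = 10.8 days
Therefore the irrigation interval = 10.8 days.


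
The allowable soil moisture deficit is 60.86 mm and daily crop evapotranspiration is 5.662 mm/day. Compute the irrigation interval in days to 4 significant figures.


Approach: apply the irrigation interval relation, interval = SMD / ETc.
interval = 60.86 / 5.662 = 10.75 days
Therefore the irrigation interval = 10.75 days.


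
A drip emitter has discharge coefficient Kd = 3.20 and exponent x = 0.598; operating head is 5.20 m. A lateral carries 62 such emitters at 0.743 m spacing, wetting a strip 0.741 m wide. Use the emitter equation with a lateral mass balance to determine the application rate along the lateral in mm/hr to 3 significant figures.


Approach: apply the emitter equation with a lateral mass balance, q = Kd*h^x; Q = n*q; rate = Q/(n*spacing*width).
Step 1 — single emitter flow (q = Kd*h^x):
  q = 3.20 * 5.20^0.598 = 8.5767 L/hr
Step 2 — total lateral flow: Q = 62 * 8.5767 = 531.76 L/hr
Step 3 — wetted area: A = 62 * 0.743 * 0.741 = 34.135 m^2
Step 4 — application rate: Q/A = 531.76/34.135 = 15.6 mm/hr
Therefore the application rate along the lateral = 15.6 mm/hr.


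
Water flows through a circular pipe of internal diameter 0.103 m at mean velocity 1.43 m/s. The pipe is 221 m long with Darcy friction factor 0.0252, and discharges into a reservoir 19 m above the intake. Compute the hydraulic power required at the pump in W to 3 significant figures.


Approach: apply continuity + Darcy-Weisbach + hydraulic power, Q = A*v; hf = f*(L/D)*(v^2/(2g)); H = static + hf; P = rho*g*Q*H.
Step 1 — flow rate (continuity, Q = A*v):
  A = pi*(0.103/2)^2 = 0.0083323 m^2
  Q = 0.0083323 * 1.43 = 0.011915 m^3/s
Step 2 — friction head loss (Darcy-Weisbach):
  hf = 0.0252 * (221/0.103) * (1.43^2 / (2*9.81))
  hf = 5.6355 m
Step 3 — total head: H = 19 + 5.6355 = 24.635 m
Step 4 — hydraulic power (P = rho*g*Q*H):
  P = 1000 * 9.81 * 0.011915 * 24.635 = 2880 W
Therefore the hydraulic power required at the pump = 2880 W.


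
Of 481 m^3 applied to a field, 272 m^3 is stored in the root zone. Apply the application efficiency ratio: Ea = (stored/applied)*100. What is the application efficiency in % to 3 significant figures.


Ea = (272/481)*100 = 56.5 %
Therefore the application efficiency = 56.5 %.


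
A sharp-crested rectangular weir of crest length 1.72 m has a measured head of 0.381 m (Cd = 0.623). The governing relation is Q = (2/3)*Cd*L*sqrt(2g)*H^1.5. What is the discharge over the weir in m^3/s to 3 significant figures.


Q = (2/3)*0.623*1.72*sqrt(2*9.81)*0.381^1.5 = 0.744 m^3/s
Therefore the discharge over the weir = 0.744 m^3/s.


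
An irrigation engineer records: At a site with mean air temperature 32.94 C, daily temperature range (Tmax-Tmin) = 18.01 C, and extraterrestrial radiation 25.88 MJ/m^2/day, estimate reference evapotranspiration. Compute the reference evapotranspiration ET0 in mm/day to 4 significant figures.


Approach: apply the Hargreaves-Samani method, ET0 = 0.0023*(Tmean+17.8)*sqrt(Tmax-Tmin)*0.408*Ra.
ET0 = 0.0023*(32.94+17.8)*sqrt(18.01)*0.408*25.88 = 5.229 mm/day
Therefore the reference evapotranspiration ET0 = 5.229 mm/day.


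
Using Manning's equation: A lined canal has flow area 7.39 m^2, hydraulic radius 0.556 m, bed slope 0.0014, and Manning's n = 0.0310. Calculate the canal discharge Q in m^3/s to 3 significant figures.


Approach: apply Manning's equation, Q = (1/n)*A*R^(2/3)*S^(1/2).
Q = (1/0.0310) * 7.39 * 0.556^(2/3) * 0.0014^(1/2) = 6.03 m^3/s
Therefore the canal discharge Q = 6.03 m^3/s.


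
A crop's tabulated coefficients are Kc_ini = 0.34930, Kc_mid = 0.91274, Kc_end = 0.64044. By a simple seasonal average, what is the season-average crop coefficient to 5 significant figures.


Approach: apply a simple seasonal average, Kc_avg = (Kc_ini + Kc_mid + Kc_end)/3.
Kc_avg = (0.34930 + 0.91274 + 0.64044)/3 = 0.63416
Therefore the season-average crop coefficient = 0.63416.
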